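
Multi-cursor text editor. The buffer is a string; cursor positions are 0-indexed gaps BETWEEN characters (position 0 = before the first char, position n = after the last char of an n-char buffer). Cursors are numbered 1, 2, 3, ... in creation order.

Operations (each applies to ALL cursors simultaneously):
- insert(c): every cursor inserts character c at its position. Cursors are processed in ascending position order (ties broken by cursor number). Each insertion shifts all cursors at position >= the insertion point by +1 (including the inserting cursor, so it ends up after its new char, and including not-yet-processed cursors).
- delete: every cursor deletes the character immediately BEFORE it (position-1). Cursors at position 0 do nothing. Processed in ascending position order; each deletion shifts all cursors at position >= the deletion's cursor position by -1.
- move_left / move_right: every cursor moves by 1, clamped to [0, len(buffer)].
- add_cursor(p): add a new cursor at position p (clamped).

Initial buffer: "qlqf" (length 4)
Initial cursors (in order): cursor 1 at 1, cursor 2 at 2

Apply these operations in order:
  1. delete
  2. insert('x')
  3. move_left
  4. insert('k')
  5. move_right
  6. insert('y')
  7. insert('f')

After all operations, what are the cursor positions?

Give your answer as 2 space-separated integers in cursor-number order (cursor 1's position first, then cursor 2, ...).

Answer: 8 8

Derivation:
After op 1 (delete): buffer="qf" (len 2), cursors c1@0 c2@0, authorship ..
After op 2 (insert('x')): buffer="xxqf" (len 4), cursors c1@2 c2@2, authorship 12..
After op 3 (move_left): buffer="xxqf" (len 4), cursors c1@1 c2@1, authorship 12..
After op 4 (insert('k')): buffer="xkkxqf" (len 6), cursors c1@3 c2@3, authorship 1122..
After op 5 (move_right): buffer="xkkxqf" (len 6), cursors c1@4 c2@4, authorship 1122..
After op 6 (insert('y')): buffer="xkkxyyqf" (len 8), cursors c1@6 c2@6, authorship 112212..
After op 7 (insert('f')): buffer="xkkxyyffqf" (len 10), cursors c1@8 c2@8, authorship 11221212..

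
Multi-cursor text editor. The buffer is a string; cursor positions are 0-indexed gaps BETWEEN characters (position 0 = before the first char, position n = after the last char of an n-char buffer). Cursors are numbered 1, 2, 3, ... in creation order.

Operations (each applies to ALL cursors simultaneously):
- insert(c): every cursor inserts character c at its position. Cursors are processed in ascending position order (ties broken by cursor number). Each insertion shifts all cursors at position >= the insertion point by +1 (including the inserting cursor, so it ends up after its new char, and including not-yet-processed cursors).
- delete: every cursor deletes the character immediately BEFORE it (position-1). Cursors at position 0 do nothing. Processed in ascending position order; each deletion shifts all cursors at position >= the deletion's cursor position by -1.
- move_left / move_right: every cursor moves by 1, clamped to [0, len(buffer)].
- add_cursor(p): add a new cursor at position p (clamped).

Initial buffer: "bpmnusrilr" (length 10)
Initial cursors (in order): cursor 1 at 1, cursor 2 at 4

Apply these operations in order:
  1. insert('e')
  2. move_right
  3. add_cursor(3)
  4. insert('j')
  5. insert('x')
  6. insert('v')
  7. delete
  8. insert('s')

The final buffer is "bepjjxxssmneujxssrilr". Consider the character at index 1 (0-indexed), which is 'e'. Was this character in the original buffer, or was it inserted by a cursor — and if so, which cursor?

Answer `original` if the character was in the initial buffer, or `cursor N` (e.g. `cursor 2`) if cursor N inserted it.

Answer: cursor 1

Derivation:
After op 1 (insert('e')): buffer="bepmneusrilr" (len 12), cursors c1@2 c2@6, authorship .1...2......
After op 2 (move_right): buffer="bepmneusrilr" (len 12), cursors c1@3 c2@7, authorship .1...2......
After op 3 (add_cursor(3)): buffer="bepmneusrilr" (len 12), cursors c1@3 c3@3 c2@7, authorship .1...2......
After op 4 (insert('j')): buffer="bepjjmneujsrilr" (len 15), cursors c1@5 c3@5 c2@10, authorship .1.13..2.2.....
After op 5 (insert('x')): buffer="bepjjxxmneujxsrilr" (len 18), cursors c1@7 c3@7 c2@13, authorship .1.1313..2.22.....
After op 6 (insert('v')): buffer="bepjjxxvvmneujxvsrilr" (len 21), cursors c1@9 c3@9 c2@16, authorship .1.131313..2.222.....
After op 7 (delete): buffer="bepjjxxmneujxsrilr" (len 18), cursors c1@7 c3@7 c2@13, authorship .1.1313..2.22.....
After op 8 (insert('s')): buffer="bepjjxxssmneujxssrilr" (len 21), cursors c1@9 c3@9 c2@16, authorship .1.131313..2.222.....
Authorship (.=original, N=cursor N): . 1 . 1 3 1 3 1 3 . . 2 . 2 2 2 . . . . .
Index 1: author = 1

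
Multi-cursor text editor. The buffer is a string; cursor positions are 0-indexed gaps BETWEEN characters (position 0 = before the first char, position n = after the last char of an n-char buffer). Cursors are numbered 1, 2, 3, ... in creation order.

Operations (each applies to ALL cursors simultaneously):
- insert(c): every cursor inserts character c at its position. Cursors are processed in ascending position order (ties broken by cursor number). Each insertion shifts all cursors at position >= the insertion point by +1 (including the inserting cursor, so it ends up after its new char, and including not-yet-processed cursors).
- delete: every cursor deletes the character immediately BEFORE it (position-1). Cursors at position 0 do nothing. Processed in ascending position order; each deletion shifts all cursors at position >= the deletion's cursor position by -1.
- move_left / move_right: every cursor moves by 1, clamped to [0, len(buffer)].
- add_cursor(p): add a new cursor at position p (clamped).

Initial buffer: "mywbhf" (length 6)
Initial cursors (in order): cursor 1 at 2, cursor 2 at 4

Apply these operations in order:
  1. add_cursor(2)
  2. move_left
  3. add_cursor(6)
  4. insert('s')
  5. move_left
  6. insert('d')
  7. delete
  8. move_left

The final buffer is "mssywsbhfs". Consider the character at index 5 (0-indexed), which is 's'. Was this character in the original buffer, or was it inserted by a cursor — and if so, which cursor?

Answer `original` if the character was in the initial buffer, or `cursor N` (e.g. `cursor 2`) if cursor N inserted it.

After op 1 (add_cursor(2)): buffer="mywbhf" (len 6), cursors c1@2 c3@2 c2@4, authorship ......
After op 2 (move_left): buffer="mywbhf" (len 6), cursors c1@1 c3@1 c2@3, authorship ......
After op 3 (add_cursor(6)): buffer="mywbhf" (len 6), cursors c1@1 c3@1 c2@3 c4@6, authorship ......
After op 4 (insert('s')): buffer="mssywsbhfs" (len 10), cursors c1@3 c3@3 c2@6 c4@10, authorship .13..2...4
After op 5 (move_left): buffer="mssywsbhfs" (len 10), cursors c1@2 c3@2 c2@5 c4@9, authorship .13..2...4
After op 6 (insert('d')): buffer="msddsywdsbhfds" (len 14), cursors c1@4 c3@4 c2@8 c4@13, authorship .1133..22...44
After op 7 (delete): buffer="mssywsbhfs" (len 10), cursors c1@2 c3@2 c2@5 c4@9, authorship .13..2...4
After op 8 (move_left): buffer="mssywsbhfs" (len 10), cursors c1@1 c3@1 c2@4 c4@8, authorship .13..2...4
Authorship (.=original, N=cursor N): . 1 3 . . 2 . . . 4
Index 5: author = 2

Answer: cursor 2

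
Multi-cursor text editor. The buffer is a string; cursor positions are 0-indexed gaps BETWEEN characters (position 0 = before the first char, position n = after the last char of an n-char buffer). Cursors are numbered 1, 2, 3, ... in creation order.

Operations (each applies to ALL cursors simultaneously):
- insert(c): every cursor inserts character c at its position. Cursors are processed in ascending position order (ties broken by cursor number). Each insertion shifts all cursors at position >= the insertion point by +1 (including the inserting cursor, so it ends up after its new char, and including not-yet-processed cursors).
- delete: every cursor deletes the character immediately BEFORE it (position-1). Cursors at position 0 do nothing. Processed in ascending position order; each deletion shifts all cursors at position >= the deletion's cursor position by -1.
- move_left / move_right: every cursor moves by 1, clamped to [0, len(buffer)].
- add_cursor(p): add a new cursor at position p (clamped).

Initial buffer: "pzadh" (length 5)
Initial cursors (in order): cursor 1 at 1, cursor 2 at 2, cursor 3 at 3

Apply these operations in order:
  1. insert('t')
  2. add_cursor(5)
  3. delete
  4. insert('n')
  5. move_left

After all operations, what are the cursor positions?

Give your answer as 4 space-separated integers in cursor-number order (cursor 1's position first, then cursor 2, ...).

After op 1 (insert('t')): buffer="ptztatdh" (len 8), cursors c1@2 c2@4 c3@6, authorship .1.2.3..
After op 2 (add_cursor(5)): buffer="ptztatdh" (len 8), cursors c1@2 c2@4 c4@5 c3@6, authorship .1.2.3..
After op 3 (delete): buffer="pzdh" (len 4), cursors c1@1 c2@2 c3@2 c4@2, authorship ....
After op 4 (insert('n')): buffer="pnznnndh" (len 8), cursors c1@2 c2@6 c3@6 c4@6, authorship .1.234..
After op 5 (move_left): buffer="pnznnndh" (len 8), cursors c1@1 c2@5 c3@5 c4@5, authorship .1.234..

Answer: 1 5 5 5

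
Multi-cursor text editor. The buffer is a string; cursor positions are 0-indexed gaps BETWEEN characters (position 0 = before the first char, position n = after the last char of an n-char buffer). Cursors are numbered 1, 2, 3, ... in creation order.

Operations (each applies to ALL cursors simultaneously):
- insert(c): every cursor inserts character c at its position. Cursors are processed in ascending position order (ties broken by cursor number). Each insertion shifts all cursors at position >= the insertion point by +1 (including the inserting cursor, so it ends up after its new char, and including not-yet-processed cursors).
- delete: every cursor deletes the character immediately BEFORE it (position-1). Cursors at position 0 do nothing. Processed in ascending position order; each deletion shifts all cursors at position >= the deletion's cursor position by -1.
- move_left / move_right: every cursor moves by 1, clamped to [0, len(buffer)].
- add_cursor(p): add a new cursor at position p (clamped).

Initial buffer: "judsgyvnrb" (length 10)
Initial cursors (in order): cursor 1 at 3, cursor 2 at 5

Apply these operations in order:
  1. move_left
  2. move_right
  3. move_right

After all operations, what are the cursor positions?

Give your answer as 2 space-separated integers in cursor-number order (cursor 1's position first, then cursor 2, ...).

After op 1 (move_left): buffer="judsgyvnrb" (len 10), cursors c1@2 c2@4, authorship ..........
After op 2 (move_right): buffer="judsgyvnrb" (len 10), cursors c1@3 c2@5, authorship ..........
After op 3 (move_right): buffer="judsgyvnrb" (len 10), cursors c1@4 c2@6, authorship ..........

Answer: 4 6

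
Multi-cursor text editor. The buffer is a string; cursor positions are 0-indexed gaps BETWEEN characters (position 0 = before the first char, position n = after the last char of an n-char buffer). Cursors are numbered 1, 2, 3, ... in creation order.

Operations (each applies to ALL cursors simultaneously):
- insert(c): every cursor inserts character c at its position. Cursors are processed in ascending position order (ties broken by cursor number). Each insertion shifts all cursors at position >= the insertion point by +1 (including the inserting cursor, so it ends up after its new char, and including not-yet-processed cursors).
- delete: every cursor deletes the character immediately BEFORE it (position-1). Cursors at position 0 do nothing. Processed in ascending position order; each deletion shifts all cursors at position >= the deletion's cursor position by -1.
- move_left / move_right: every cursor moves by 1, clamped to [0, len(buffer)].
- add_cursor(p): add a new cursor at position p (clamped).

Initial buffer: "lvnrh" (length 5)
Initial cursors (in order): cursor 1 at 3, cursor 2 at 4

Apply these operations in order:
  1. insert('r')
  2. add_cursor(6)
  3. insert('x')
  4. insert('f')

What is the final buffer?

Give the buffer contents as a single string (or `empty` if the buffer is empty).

After op 1 (insert('r')): buffer="lvnrrrh" (len 7), cursors c1@4 c2@6, authorship ...1.2.
After op 2 (add_cursor(6)): buffer="lvnrrrh" (len 7), cursors c1@4 c2@6 c3@6, authorship ...1.2.
After op 3 (insert('x')): buffer="lvnrxrrxxh" (len 10), cursors c1@5 c2@9 c3@9, authorship ...11.223.
After op 4 (insert('f')): buffer="lvnrxfrrxxffh" (len 13), cursors c1@6 c2@12 c3@12, authorship ...111.22323.

Answer: lvnrxfrrxxffh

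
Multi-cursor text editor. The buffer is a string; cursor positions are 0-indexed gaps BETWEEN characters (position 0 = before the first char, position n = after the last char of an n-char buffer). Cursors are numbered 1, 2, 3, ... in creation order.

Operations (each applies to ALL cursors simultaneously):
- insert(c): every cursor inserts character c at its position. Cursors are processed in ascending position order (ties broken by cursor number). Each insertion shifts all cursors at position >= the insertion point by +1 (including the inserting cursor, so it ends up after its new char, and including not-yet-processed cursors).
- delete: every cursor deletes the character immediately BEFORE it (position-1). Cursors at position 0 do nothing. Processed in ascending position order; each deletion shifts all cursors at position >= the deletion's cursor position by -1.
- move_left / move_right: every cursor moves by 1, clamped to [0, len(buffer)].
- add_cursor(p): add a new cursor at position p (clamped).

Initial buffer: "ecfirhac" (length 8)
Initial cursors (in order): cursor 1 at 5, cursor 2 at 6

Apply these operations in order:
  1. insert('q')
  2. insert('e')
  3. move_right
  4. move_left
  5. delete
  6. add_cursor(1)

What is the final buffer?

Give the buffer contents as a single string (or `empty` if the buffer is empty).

After op 1 (insert('q')): buffer="ecfirqhqac" (len 10), cursors c1@6 c2@8, authorship .....1.2..
After op 2 (insert('e')): buffer="ecfirqehqeac" (len 12), cursors c1@7 c2@10, authorship .....11.22..
After op 3 (move_right): buffer="ecfirqehqeac" (len 12), cursors c1@8 c2@11, authorship .....11.22..
After op 4 (move_left): buffer="ecfirqehqeac" (len 12), cursors c1@7 c2@10, authorship .....11.22..
After op 5 (delete): buffer="ecfirqhqac" (len 10), cursors c1@6 c2@8, authorship .....1.2..
After op 6 (add_cursor(1)): buffer="ecfirqhqac" (len 10), cursors c3@1 c1@6 c2@8, authorship .....1.2..

Answer: ecfirqhqac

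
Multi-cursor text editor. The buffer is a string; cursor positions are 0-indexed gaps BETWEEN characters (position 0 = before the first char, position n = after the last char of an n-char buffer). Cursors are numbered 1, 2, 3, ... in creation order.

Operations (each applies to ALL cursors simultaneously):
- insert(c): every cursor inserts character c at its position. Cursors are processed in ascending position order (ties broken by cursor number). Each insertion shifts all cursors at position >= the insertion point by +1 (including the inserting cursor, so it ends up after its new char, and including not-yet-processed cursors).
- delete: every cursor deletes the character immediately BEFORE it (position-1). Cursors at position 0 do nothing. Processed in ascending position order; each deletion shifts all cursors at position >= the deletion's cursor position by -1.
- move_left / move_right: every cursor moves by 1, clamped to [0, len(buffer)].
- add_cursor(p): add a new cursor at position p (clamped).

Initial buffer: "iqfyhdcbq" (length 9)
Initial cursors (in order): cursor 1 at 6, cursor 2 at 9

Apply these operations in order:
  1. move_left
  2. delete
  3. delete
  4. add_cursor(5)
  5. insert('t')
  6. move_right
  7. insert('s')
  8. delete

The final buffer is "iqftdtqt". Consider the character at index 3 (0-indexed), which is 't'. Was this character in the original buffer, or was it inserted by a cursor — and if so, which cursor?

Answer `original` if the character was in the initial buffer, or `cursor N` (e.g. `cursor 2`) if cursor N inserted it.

After op 1 (move_left): buffer="iqfyhdcbq" (len 9), cursors c1@5 c2@8, authorship .........
After op 2 (delete): buffer="iqfydcq" (len 7), cursors c1@4 c2@6, authorship .......
After op 3 (delete): buffer="iqfdq" (len 5), cursors c1@3 c2@4, authorship .....
After op 4 (add_cursor(5)): buffer="iqfdq" (len 5), cursors c1@3 c2@4 c3@5, authorship .....
After op 5 (insert('t')): buffer="iqftdtqt" (len 8), cursors c1@4 c2@6 c3@8, authorship ...1.2.3
After op 6 (move_right): buffer="iqftdtqt" (len 8), cursors c1@5 c2@7 c3@8, authorship ...1.2.3
After op 7 (insert('s')): buffer="iqftdstqsts" (len 11), cursors c1@6 c2@9 c3@11, authorship ...1.12.233
After op 8 (delete): buffer="iqftdtqt" (len 8), cursors c1@5 c2@7 c3@8, authorship ...1.2.3
Authorship (.=original, N=cursor N): . . . 1 . 2 . 3
Index 3: author = 1

Answer: cursor 1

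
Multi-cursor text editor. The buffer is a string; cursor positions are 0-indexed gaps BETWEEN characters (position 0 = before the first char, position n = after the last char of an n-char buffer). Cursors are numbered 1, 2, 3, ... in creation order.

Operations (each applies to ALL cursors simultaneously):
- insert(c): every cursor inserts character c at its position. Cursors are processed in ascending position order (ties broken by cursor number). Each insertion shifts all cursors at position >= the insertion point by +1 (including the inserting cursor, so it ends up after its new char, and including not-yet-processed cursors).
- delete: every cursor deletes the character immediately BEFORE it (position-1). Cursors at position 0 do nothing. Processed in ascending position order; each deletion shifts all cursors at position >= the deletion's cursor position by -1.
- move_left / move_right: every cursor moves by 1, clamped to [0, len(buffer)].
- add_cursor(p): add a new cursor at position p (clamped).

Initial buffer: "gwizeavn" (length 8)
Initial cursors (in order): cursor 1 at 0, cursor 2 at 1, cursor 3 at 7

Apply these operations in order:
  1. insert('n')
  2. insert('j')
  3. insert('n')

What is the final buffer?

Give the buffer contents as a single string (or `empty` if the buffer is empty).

After op 1 (insert('n')): buffer="ngnwizeavnn" (len 11), cursors c1@1 c2@3 c3@10, authorship 1.2......3.
After op 2 (insert('j')): buffer="njgnjwizeavnjn" (len 14), cursors c1@2 c2@5 c3@13, authorship 11.22......33.
After op 3 (insert('n')): buffer="njngnjnwizeavnjnn" (len 17), cursors c1@3 c2@7 c3@16, authorship 111.222......333.

Answer: njngnjnwizeavnjnn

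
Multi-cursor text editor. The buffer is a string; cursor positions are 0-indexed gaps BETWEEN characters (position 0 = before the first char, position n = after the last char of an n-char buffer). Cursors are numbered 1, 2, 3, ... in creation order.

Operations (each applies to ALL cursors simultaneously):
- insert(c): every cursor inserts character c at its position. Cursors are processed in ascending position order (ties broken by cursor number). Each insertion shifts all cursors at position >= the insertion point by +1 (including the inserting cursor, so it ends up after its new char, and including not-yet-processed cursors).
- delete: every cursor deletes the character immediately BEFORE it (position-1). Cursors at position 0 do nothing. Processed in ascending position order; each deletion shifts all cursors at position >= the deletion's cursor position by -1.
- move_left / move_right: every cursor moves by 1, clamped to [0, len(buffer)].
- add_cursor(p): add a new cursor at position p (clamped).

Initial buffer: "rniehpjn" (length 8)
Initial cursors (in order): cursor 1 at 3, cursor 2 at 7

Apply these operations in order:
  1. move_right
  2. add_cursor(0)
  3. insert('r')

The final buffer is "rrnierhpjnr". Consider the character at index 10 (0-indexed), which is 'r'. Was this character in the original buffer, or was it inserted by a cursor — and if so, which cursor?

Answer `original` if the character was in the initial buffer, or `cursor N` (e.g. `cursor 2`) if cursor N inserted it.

After op 1 (move_right): buffer="rniehpjn" (len 8), cursors c1@4 c2@8, authorship ........
After op 2 (add_cursor(0)): buffer="rniehpjn" (len 8), cursors c3@0 c1@4 c2@8, authorship ........
After op 3 (insert('r')): buffer="rrnierhpjnr" (len 11), cursors c3@1 c1@6 c2@11, authorship 3....1....2
Authorship (.=original, N=cursor N): 3 . . . . 1 . . . . 2
Index 10: author = 2

Answer: cursor 2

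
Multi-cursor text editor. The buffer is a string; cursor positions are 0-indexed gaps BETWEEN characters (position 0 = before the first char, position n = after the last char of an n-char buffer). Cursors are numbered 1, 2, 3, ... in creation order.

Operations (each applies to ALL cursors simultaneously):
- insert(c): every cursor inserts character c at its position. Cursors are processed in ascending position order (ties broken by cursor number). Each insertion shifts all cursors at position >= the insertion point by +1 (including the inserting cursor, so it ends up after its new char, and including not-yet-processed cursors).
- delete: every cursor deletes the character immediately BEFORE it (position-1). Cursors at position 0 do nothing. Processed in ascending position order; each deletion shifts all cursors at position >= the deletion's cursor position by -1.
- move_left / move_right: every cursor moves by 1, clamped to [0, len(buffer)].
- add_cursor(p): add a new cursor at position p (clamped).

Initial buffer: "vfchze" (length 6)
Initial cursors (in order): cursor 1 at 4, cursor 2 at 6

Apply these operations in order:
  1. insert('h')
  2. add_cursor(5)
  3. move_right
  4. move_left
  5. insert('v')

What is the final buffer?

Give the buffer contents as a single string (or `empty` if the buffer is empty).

Answer: vfchhvvzevh

Derivation:
After op 1 (insert('h')): buffer="vfchhzeh" (len 8), cursors c1@5 c2@8, authorship ....1..2
After op 2 (add_cursor(5)): buffer="vfchhzeh" (len 8), cursors c1@5 c3@5 c2@8, authorship ....1..2
After op 3 (move_right): buffer="vfchhzeh" (len 8), cursors c1@6 c3@6 c2@8, authorship ....1..2
After op 4 (move_left): buffer="vfchhzeh" (len 8), cursors c1@5 c3@5 c2@7, authorship ....1..2
After op 5 (insert('v')): buffer="vfchhvvzevh" (len 11), cursors c1@7 c3@7 c2@10, authorship ....113..22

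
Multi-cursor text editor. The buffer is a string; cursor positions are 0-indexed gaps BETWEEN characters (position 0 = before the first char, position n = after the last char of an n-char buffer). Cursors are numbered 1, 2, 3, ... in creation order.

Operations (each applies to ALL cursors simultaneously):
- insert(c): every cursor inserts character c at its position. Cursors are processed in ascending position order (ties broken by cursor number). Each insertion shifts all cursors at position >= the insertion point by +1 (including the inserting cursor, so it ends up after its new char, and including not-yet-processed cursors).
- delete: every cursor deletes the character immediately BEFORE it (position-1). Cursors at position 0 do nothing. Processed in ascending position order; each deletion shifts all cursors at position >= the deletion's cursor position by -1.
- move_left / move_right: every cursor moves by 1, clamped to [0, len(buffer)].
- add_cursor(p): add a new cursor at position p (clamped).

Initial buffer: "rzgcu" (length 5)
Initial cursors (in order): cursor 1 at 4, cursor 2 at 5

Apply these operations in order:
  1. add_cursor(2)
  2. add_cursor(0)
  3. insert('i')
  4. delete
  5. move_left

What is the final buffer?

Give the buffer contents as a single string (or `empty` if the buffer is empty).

After op 1 (add_cursor(2)): buffer="rzgcu" (len 5), cursors c3@2 c1@4 c2@5, authorship .....
After op 2 (add_cursor(0)): buffer="rzgcu" (len 5), cursors c4@0 c3@2 c1@4 c2@5, authorship .....
After op 3 (insert('i')): buffer="irzigciui" (len 9), cursors c4@1 c3@4 c1@7 c2@9, authorship 4..3..1.2
After op 4 (delete): buffer="rzgcu" (len 5), cursors c4@0 c3@2 c1@4 c2@5, authorship .....
After op 5 (move_left): buffer="rzgcu" (len 5), cursors c4@0 c3@1 c1@3 c2@4, authorship .....

Answer: rzgcu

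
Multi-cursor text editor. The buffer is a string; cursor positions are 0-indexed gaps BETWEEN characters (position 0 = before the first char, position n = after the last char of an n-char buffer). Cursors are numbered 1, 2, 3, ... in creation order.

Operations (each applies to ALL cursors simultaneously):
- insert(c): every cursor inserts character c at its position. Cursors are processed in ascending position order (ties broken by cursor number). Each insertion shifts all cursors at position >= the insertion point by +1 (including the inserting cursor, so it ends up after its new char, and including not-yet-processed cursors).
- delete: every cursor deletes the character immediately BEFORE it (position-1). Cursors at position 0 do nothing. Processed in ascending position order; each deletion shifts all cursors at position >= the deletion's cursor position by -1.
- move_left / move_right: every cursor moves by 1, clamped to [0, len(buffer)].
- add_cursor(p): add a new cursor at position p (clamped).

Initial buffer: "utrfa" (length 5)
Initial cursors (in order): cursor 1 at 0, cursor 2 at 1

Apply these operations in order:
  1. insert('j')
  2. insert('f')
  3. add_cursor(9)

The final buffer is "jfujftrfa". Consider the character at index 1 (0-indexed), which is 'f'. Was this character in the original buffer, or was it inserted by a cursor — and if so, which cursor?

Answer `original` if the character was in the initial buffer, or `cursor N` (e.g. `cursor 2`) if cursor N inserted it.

Answer: cursor 1

Derivation:
After op 1 (insert('j')): buffer="jujtrfa" (len 7), cursors c1@1 c2@3, authorship 1.2....
After op 2 (insert('f')): buffer="jfujftrfa" (len 9), cursors c1@2 c2@5, authorship 11.22....
After op 3 (add_cursor(9)): buffer="jfujftrfa" (len 9), cursors c1@2 c2@5 c3@9, authorship 11.22....
Authorship (.=original, N=cursor N): 1 1 . 2 2 . . . .
Index 1: author = 1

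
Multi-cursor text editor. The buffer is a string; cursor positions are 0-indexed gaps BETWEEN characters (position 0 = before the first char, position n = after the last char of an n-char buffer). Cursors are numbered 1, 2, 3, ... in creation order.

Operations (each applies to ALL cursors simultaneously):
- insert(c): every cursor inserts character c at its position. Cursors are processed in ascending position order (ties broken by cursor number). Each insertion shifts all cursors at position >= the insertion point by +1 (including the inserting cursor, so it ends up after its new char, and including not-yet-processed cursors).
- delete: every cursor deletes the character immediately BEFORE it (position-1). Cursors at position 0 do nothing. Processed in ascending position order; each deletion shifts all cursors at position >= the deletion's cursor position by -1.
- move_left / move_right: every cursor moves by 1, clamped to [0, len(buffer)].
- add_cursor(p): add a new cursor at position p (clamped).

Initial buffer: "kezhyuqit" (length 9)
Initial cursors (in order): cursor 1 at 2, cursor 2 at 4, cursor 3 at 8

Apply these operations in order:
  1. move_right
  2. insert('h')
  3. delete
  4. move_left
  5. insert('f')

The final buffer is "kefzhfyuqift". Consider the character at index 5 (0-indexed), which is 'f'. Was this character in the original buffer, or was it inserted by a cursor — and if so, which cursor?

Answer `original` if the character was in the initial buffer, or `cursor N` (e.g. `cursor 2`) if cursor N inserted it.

After op 1 (move_right): buffer="kezhyuqit" (len 9), cursors c1@3 c2@5 c3@9, authorship .........
After op 2 (insert('h')): buffer="kezhhyhuqith" (len 12), cursors c1@4 c2@7 c3@12, authorship ...1..2....3
After op 3 (delete): buffer="kezhyuqit" (len 9), cursors c1@3 c2@5 c3@9, authorship .........
After op 4 (move_left): buffer="kezhyuqit" (len 9), cursors c1@2 c2@4 c3@8, authorship .........
After op 5 (insert('f')): buffer="kefzhfyuqift" (len 12), cursors c1@3 c2@6 c3@11, authorship ..1..2....3.
Authorship (.=original, N=cursor N): . . 1 . . 2 . . . . 3 .
Index 5: author = 2

Answer: cursor 2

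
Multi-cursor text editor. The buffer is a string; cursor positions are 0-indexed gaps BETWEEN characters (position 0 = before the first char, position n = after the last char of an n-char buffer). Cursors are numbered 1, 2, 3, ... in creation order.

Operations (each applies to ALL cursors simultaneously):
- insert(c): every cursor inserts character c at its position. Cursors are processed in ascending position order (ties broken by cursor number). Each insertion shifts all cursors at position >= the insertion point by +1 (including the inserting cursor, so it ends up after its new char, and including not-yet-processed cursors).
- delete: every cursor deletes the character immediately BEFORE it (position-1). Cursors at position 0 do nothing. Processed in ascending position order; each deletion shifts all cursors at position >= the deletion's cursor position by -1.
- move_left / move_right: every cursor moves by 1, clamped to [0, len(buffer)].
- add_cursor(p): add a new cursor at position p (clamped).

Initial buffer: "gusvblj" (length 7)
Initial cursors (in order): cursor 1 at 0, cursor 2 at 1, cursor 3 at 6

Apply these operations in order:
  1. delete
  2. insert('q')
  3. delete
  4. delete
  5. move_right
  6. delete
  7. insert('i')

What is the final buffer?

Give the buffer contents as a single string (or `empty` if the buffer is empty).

Answer: iisvi

Derivation:
After op 1 (delete): buffer="usvbj" (len 5), cursors c1@0 c2@0 c3@4, authorship .....
After op 2 (insert('q')): buffer="qqusvbqj" (len 8), cursors c1@2 c2@2 c3@7, authorship 12....3.
After op 3 (delete): buffer="usvbj" (len 5), cursors c1@0 c2@0 c3@4, authorship .....
After op 4 (delete): buffer="usvj" (len 4), cursors c1@0 c2@0 c3@3, authorship ....
After op 5 (move_right): buffer="usvj" (len 4), cursors c1@1 c2@1 c3@4, authorship ....
After op 6 (delete): buffer="sv" (len 2), cursors c1@0 c2@0 c3@2, authorship ..
After op 7 (insert('i')): buffer="iisvi" (len 5), cursors c1@2 c2@2 c3@5, authorship 12..3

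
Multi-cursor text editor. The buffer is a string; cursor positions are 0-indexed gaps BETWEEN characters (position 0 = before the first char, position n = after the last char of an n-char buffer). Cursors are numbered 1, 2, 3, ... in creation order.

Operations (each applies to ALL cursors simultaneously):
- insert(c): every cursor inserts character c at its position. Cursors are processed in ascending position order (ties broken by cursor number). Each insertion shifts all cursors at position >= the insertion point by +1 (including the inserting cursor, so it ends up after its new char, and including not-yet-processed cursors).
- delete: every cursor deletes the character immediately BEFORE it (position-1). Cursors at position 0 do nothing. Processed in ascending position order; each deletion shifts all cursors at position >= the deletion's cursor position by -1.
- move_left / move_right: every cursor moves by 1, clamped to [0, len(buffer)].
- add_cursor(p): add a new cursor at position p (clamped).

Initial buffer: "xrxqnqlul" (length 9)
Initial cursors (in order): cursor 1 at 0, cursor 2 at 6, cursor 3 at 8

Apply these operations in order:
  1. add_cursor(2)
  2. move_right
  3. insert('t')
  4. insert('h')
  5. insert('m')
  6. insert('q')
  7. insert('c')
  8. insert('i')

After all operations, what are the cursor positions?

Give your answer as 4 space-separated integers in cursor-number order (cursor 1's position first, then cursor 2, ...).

Answer: 7 25 33 15

Derivation:
After op 1 (add_cursor(2)): buffer="xrxqnqlul" (len 9), cursors c1@0 c4@2 c2@6 c3@8, authorship .........
After op 2 (move_right): buffer="xrxqnqlul" (len 9), cursors c1@1 c4@3 c2@7 c3@9, authorship .........
After op 3 (insert('t')): buffer="xtrxtqnqltult" (len 13), cursors c1@2 c4@5 c2@10 c3@13, authorship .1..4....2..3
After op 4 (insert('h')): buffer="xthrxthqnqlthulth" (len 17), cursors c1@3 c4@7 c2@13 c3@17, authorship .11..44....22..33
After op 5 (insert('m')): buffer="xthmrxthmqnqlthmulthm" (len 21), cursors c1@4 c4@9 c2@16 c3@21, authorship .111..444....222..333
After op 6 (insert('q')): buffer="xthmqrxthmqqnqlthmqulthmq" (len 25), cursors c1@5 c4@11 c2@19 c3@25, authorship .1111..4444....2222..3333
After op 7 (insert('c')): buffer="xthmqcrxthmqcqnqlthmqculthmqc" (len 29), cursors c1@6 c4@13 c2@22 c3@29, authorship .11111..44444....22222..33333
After op 8 (insert('i')): buffer="xthmqcirxthmqciqnqlthmqciulthmqci" (len 33), cursors c1@7 c4@15 c2@25 c3@33, authorship .111111..444444....222222..333333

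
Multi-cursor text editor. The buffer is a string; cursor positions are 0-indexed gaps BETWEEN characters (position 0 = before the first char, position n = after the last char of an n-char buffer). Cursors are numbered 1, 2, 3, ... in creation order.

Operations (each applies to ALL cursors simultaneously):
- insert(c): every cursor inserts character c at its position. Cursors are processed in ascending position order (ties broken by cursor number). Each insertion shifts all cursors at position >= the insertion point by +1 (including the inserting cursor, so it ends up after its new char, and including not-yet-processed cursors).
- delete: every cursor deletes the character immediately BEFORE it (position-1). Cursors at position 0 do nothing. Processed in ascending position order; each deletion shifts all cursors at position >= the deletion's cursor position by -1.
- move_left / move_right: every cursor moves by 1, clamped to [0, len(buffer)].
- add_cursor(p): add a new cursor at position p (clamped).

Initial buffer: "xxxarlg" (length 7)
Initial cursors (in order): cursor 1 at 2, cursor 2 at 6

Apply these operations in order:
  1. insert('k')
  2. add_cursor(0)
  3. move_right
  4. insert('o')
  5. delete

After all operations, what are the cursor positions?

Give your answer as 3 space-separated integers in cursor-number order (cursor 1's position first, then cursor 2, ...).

After op 1 (insert('k')): buffer="xxkxarlkg" (len 9), cursors c1@3 c2@8, authorship ..1....2.
After op 2 (add_cursor(0)): buffer="xxkxarlkg" (len 9), cursors c3@0 c1@3 c2@8, authorship ..1....2.
After op 3 (move_right): buffer="xxkxarlkg" (len 9), cursors c3@1 c1@4 c2@9, authorship ..1....2.
After op 4 (insert('o')): buffer="xoxkxoarlkgo" (len 12), cursors c3@2 c1@6 c2@12, authorship .3.1.1...2.2
After op 5 (delete): buffer="xxkxarlkg" (len 9), cursors c3@1 c1@4 c2@9, authorship ..1....2.

Answer: 4 9 1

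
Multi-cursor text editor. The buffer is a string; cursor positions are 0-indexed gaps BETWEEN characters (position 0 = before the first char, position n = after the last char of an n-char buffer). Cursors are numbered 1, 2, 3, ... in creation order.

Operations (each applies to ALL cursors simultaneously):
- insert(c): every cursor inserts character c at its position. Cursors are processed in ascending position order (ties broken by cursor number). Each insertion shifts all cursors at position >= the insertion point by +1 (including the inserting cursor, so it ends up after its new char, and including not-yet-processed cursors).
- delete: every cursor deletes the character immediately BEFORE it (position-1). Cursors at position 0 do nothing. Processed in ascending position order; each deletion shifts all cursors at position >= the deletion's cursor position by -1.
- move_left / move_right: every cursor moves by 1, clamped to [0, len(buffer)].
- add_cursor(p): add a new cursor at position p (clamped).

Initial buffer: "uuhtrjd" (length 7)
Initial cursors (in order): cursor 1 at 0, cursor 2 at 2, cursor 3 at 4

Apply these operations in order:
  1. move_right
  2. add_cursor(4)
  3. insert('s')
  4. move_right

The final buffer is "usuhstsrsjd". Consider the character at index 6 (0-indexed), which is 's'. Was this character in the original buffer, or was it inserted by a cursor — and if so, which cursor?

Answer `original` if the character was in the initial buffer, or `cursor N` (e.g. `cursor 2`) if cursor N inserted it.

Answer: cursor 4

Derivation:
After op 1 (move_right): buffer="uuhtrjd" (len 7), cursors c1@1 c2@3 c3@5, authorship .......
After op 2 (add_cursor(4)): buffer="uuhtrjd" (len 7), cursors c1@1 c2@3 c4@4 c3@5, authorship .......
After op 3 (insert('s')): buffer="usuhstsrsjd" (len 11), cursors c1@2 c2@5 c4@7 c3@9, authorship .1..2.4.3..
After op 4 (move_right): buffer="usuhstsrsjd" (len 11), cursors c1@3 c2@6 c4@8 c3@10, authorship .1..2.4.3..
Authorship (.=original, N=cursor N): . 1 . . 2 . 4 . 3 . .
Index 6: author = 4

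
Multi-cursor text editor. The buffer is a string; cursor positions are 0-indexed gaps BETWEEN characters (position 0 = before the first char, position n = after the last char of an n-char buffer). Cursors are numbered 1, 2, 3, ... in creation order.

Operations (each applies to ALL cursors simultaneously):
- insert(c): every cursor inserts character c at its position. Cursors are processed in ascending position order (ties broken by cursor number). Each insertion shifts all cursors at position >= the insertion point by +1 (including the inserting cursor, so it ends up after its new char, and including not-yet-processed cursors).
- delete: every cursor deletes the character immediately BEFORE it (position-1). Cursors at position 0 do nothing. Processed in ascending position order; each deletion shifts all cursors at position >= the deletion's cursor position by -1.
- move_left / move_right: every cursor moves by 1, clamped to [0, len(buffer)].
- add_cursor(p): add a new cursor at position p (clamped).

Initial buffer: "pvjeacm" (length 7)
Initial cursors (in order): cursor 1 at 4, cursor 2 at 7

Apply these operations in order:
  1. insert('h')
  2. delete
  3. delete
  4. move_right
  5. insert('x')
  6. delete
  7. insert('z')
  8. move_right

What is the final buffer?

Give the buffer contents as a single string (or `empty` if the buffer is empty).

Answer: pvjazcz

Derivation:
After op 1 (insert('h')): buffer="pvjehacmh" (len 9), cursors c1@5 c2@9, authorship ....1...2
After op 2 (delete): buffer="pvjeacm" (len 7), cursors c1@4 c2@7, authorship .......
After op 3 (delete): buffer="pvjac" (len 5), cursors c1@3 c2@5, authorship .....
After op 4 (move_right): buffer="pvjac" (len 5), cursors c1@4 c2@5, authorship .....
After op 5 (insert('x')): buffer="pvjaxcx" (len 7), cursors c1@5 c2@7, authorship ....1.2
After op 6 (delete): buffer="pvjac" (len 5), cursors c1@4 c2@5, authorship .....
After op 7 (insert('z')): buffer="pvjazcz" (len 7), cursors c1@5 c2@7, authorship ....1.2
After op 8 (move_right): buffer="pvjazcz" (len 7), cursors c1@6 c2@7, authorship ....1.2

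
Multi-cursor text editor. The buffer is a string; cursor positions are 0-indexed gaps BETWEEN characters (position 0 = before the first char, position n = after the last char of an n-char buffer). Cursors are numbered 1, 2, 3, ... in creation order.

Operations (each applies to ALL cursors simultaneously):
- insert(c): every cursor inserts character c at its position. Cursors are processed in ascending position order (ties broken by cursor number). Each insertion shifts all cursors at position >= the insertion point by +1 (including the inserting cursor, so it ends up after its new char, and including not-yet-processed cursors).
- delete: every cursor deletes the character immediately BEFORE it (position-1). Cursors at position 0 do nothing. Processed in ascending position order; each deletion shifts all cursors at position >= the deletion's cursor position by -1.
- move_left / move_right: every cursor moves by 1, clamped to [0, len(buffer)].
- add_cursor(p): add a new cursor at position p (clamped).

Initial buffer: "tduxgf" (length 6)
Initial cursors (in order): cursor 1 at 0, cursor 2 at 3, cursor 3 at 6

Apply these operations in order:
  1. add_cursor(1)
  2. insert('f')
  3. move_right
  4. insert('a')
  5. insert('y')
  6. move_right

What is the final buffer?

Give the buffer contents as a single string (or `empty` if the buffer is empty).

After op 1 (add_cursor(1)): buffer="tduxgf" (len 6), cursors c1@0 c4@1 c2@3 c3@6, authorship ......
After op 2 (insert('f')): buffer="ftfdufxgff" (len 10), cursors c1@1 c4@3 c2@6 c3@10, authorship 1.4..2...3
After op 3 (move_right): buffer="ftfdufxgff" (len 10), cursors c1@2 c4@4 c2@7 c3@10, authorship 1.4..2...3
After op 4 (insert('a')): buffer="ftafdaufxagffa" (len 14), cursors c1@3 c4@6 c2@10 c3@14, authorship 1.14.4.2.2..33
After op 5 (insert('y')): buffer="ftayfdayufxaygffay" (len 18), cursors c1@4 c4@8 c2@13 c3@18, authorship 1.114.44.2.22..333
After op 6 (move_right): buffer="ftayfdayufxaygffay" (len 18), cursors c1@5 c4@9 c2@14 c3@18, authorship 1.114.44.2.22..333

Answer: ftayfdayufxaygffay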